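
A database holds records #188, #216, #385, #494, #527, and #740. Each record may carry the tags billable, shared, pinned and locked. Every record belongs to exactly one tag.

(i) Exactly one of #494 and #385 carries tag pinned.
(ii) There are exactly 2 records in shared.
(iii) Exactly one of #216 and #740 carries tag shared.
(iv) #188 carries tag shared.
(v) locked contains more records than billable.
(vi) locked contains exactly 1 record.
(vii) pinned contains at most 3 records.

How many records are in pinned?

3

From (iv): #188 ∈ shared.
Suppose #216 ∈ billable: no assignment then satisfies all the clues, so #216 ∉ billable.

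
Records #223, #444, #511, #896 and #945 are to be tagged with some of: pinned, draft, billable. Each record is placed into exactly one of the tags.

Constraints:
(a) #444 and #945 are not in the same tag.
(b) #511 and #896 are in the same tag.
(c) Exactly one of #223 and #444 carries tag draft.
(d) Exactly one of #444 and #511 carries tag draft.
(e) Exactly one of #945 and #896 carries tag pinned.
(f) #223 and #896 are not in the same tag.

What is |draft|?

1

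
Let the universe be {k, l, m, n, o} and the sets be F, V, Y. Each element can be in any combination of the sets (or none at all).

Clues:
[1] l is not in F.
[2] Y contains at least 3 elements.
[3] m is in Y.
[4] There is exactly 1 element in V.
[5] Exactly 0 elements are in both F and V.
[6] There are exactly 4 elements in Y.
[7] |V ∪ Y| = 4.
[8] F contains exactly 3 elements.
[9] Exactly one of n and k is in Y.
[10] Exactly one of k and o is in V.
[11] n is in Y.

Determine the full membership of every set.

F = {k, m, n}; V = {o}; Y = {l, m, n, o}

From (1): l ∉ F.
From (3): m ∈ Y.
From (11): n ∈ Y.
(9) (exactly one): k ∉ Y.
(6): only 4 candidates remain for Y, so all are in.
Suppose k ∉ F: no assignment then satisfies all the clues, so k ∈ F.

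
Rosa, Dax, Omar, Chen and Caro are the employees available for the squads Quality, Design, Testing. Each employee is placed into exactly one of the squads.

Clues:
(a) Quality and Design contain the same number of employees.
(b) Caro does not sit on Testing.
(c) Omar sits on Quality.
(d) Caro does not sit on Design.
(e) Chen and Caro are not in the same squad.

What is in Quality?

Quality = {Caro, Omar}

From (b): Caro ∉ Testing.
From (c): Omar ∈ Quality.
From (d): Caro ∉ Design.
Only one squad left: Caro ∈ Quality.
(e): Chen ∉ Quality.
Suppose Rosa ∈ Quality: no assignment then satisfies all the clues, so Rosa ∉ Quality.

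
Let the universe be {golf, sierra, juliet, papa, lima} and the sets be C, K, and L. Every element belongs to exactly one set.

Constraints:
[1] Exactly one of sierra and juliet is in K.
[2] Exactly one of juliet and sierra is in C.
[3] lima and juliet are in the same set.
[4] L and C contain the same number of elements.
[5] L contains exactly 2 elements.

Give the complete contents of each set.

C = {juliet, lima}; K = {sierra}; L = {golf, papa}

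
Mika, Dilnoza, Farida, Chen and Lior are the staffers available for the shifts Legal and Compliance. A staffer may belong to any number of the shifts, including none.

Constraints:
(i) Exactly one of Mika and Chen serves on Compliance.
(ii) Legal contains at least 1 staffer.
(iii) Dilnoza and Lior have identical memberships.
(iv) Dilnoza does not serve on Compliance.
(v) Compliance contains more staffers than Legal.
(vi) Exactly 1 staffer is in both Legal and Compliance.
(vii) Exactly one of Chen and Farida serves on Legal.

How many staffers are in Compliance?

2

From (iv): Dilnoza ∉ Compliance.
(iii): Lior matches Dilnoza: Lior ∉ Compliance.
Suppose Mika ∈ Legal: no assignment then satisfies all the clues, so Mika ∉ Legal.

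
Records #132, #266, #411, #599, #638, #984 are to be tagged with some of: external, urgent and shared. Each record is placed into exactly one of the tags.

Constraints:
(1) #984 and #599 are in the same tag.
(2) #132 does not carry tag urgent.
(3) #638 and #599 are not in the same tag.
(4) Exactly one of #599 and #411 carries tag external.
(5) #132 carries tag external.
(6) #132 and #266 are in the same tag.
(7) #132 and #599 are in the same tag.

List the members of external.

From (2): #132 ∉ urgent.
From (5): #132 ∈ external.
(6): #266 matches #132: #266 ∈ external.
(7): #599 matches #132: #599 ∈ external.
(1): #984 matches #599: #984 ∈ external.
(3): #638 ∉ external.
(4) (exactly one): #411 ∉ external.

external = {#132, #266, #599, #984}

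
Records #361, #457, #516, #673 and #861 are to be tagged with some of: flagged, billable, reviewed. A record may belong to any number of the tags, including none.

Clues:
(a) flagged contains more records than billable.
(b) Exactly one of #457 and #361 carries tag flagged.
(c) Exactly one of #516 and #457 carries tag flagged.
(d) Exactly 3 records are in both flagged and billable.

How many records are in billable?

3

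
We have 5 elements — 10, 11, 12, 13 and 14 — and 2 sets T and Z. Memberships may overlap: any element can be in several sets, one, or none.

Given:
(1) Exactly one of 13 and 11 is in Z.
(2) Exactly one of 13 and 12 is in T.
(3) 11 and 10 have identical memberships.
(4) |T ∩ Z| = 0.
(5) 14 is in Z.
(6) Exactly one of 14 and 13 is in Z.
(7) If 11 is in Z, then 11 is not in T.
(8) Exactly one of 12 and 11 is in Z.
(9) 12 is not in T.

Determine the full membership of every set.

From (5): 14 ∈ Z.
From (9): 12 ∉ T.
(2) (exactly one): 13 ∈ T.
(6) (exactly one): 13 ∉ Z.
(1) (exactly one): 11 ∈ Z.
(3): 10 matches 11: 10 ∈ Z.
(7): 11 ∉ T.
(8) (exactly one): 12 ∉ Z.
(3): 10 matches 11: 10 ∉ T.
Suppose 14 ∈ T: no assignment then satisfies all the clues, so 14 ∉ T.

T = {13}; Z = {10, 11, 14}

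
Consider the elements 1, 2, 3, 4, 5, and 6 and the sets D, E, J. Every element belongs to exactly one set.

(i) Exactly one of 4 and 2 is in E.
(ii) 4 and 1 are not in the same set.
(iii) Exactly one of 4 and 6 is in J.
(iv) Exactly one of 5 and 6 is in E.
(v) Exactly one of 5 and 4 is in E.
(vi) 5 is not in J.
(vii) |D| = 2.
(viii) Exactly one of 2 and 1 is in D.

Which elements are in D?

D = {1, 6}

From (vi): 5 ∉ J.
Suppose 1 ∉ D: no assignment then satisfies all the clues, so 1 ∈ D.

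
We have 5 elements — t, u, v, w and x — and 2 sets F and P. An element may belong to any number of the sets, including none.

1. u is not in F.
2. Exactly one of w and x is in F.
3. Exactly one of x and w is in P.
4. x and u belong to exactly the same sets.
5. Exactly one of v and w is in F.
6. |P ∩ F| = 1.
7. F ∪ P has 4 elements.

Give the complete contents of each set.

F = {t, w}; P = {t, u, x}

From (1): u ∉ F.
(4): x matches u: x ∉ F.
(2) (exactly one): w ∈ F.
(5) (exactly one): v ∉ F.
Suppose t ∉ F: no assignment then satisfies all the clues, so t ∈ F.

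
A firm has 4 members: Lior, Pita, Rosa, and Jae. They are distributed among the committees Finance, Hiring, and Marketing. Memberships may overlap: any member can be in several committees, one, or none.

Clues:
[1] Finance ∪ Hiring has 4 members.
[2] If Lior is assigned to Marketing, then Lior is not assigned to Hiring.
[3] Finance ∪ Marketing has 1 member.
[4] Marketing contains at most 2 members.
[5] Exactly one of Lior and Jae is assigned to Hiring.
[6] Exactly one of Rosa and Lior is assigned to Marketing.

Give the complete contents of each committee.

Finance = {Lior}; Hiring = {Jae, Pita, Rosa}; Marketing = {Lior}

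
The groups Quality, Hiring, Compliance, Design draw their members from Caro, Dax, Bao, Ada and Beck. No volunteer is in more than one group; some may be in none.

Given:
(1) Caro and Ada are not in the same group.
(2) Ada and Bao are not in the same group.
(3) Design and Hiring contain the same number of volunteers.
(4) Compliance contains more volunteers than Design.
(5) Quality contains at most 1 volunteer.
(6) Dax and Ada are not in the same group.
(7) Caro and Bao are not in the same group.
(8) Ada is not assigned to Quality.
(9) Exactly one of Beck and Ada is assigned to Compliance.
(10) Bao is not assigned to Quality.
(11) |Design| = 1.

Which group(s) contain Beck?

Beck: Compliance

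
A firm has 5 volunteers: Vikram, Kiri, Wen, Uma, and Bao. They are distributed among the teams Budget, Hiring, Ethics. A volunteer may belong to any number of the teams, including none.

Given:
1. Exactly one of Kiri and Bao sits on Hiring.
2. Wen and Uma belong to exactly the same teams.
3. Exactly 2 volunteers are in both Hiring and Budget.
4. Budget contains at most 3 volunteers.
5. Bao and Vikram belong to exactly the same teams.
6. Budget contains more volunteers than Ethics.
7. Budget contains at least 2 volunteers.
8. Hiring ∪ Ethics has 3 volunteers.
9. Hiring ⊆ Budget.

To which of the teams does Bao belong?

Bao: Budget, Hiring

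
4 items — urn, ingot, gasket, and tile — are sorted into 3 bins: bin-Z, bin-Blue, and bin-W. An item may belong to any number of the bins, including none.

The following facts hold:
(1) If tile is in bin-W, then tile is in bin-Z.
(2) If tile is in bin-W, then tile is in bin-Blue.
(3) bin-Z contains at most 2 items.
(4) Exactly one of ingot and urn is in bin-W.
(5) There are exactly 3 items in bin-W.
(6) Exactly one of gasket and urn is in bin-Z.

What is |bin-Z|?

2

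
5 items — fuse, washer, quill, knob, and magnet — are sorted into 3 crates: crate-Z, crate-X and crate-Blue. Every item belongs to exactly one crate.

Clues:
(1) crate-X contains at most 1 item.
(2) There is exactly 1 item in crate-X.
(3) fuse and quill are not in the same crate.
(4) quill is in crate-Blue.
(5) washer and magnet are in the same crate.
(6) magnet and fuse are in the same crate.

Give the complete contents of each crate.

crate-Z = {fuse, magnet, washer}; crate-X = {knob}; crate-Blue = {quill}

From (4): quill ∈ crate-Blue.
(3): fuse ∉ crate-Blue.
(6): magnet matches fuse: magnet ∉ crate-Blue.
(5): washer matches magnet: washer ∉ crate-Blue.
Suppose fuse ∉ crate-Z: no assignment then satisfies all the clues, so fuse ∈ crate-Z.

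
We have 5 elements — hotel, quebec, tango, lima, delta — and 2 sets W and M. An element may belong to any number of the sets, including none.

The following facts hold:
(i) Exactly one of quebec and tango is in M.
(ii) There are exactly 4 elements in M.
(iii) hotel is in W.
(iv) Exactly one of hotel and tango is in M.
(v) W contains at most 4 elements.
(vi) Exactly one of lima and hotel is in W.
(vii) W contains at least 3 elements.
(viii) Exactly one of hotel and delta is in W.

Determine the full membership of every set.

W = {hotel, quebec, tango}; M = {delta, hotel, lima, quebec}

From (iii): hotel ∈ W.
(vi) (exactly one): lima ∉ W.
(viii) (exactly one): delta ∉ W.
(vii): only 3 candidates remain for W, so all are in.
Suppose hotel ∉ M: no assignment then satisfies all the clues, so hotel ∈ M.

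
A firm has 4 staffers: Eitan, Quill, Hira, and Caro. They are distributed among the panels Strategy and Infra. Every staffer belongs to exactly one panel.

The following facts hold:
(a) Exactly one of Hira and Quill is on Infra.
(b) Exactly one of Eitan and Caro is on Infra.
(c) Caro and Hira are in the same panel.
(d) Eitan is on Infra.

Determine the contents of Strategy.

Strategy = {Caro, Hira}

From (d): Eitan ∈ Infra.
(b) (exactly one): Caro ∉ Infra.
(c): Hira matches Caro: Hira ∉ Infra.
Only one panel left: Hira ∈ Strategy.
Only one panel left: Caro ∈ Strategy.
(a) (exactly one): Quill ∈ Infra.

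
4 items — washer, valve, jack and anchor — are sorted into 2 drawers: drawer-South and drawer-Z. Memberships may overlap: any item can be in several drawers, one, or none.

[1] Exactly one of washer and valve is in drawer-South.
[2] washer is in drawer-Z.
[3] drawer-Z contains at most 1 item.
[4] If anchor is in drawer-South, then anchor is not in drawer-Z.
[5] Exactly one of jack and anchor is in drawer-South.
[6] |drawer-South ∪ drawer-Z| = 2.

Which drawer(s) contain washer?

From (2): washer ∈ drawer-Z.
(3): drawer-Z already has 1, so the rest are out.
Suppose washer ∉ drawer-South: no assignment then satisfies all the clues, so washer ∈ drawer-South.

washer: drawer-South, drawer-Z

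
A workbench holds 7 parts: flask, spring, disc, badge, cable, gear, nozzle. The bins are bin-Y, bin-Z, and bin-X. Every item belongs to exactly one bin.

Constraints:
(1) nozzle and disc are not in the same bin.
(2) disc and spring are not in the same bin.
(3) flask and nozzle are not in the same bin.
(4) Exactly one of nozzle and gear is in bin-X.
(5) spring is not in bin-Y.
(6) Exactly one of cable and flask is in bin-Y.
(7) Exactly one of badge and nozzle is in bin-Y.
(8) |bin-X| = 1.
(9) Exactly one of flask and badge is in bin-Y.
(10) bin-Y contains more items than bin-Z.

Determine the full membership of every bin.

From (5): spring ∉ bin-Y.
Suppose flask ∈ bin-Y: no assignment then satisfies all the clues, so flask ∉ bin-Y.

bin-Y = {badge, cable, disc, gear}; bin-Z = {flask, spring}; bin-X = {nozzle}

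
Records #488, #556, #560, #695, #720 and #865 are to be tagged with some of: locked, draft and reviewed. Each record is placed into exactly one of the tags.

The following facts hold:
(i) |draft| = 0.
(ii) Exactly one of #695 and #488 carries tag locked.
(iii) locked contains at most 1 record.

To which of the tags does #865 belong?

#865: reviewed

(i): draft already has 0, so the rest are out.
Suppose #865 ∈ locked: no assignment then satisfies all the clues, so #865 ∉ locked.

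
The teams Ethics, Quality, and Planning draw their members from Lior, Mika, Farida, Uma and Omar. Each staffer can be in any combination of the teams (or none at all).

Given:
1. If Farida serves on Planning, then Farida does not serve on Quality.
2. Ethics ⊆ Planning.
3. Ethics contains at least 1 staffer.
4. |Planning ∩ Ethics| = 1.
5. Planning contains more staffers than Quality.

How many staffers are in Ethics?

1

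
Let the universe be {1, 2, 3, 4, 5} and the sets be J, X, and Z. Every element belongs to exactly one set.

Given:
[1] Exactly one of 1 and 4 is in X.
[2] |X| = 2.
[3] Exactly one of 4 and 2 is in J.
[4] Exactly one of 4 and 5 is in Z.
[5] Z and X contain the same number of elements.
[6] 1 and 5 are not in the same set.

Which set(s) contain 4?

4: J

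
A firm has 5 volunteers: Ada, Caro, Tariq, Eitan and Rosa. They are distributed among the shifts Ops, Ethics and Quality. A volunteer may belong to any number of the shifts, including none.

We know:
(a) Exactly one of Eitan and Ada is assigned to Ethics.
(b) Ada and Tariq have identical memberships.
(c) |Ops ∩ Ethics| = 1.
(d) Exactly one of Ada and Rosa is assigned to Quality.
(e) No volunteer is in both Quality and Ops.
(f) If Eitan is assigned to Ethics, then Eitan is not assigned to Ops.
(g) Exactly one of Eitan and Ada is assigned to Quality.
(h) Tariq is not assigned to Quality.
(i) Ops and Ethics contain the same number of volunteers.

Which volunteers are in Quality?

Quality = {Eitan, Rosa}

From (h): Tariq ∉ Quality.
(b): Ada matches Tariq: Ada ∉ Quality.
(d) (exactly one): Rosa ∈ Quality.
(e) (disjoint): Rosa ∉ Ops.
(g) (exactly one): Eitan ∈ Quality.
(e) (disjoint): Eitan ∉ Ops.
Suppose Caro ∈ Quality: no assignment then satisfies all the clues, so Caro ∉ Quality.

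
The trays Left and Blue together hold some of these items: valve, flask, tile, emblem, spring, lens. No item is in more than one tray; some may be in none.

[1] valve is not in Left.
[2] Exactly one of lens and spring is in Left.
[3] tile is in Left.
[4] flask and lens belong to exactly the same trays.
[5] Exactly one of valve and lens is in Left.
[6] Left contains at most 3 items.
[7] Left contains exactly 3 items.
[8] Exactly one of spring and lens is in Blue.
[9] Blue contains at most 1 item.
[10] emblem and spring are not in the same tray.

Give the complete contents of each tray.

From (1): valve ∉ Left.
From (3): tile ∈ Left.
(5) (exactly one): lens ∈ Left.
(8) (exactly one): spring ∈ Blue.
(9): Blue already has 1, so the rest are out.
(4): flask matches lens: flask ∈ Left.
(6): Left already has 3, so the rest are out.

Left = {flask, lens, tile}; Blue = {spring}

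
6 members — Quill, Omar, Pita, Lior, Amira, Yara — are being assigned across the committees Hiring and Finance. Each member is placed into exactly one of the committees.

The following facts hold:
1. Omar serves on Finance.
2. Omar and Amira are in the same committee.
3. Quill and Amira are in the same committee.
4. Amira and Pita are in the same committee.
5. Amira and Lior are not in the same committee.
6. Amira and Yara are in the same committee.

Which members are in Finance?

From (1): Omar ∈ Finance.
(2): Amira matches Omar: Amira ∉ Hiring.
(2): Amira matches Omar: Amira ∈ Finance.
(3): Quill matches Amira: Quill ∉ Hiring.
(3): Quill matches Amira: Quill ∈ Finance.
(4): Pita matches Amira: Pita ∉ Hiring.
(4): Pita matches Amira: Pita ∈ Finance.
(5): Lior ∉ Finance.
(6): Yara matches Amira: Yara ∉ Hiring.
(6): Yara matches Amira: Yara ∈ Finance.
Only one committee left: Lior ∈ Hiring.

Finance = {Amira, Omar, Pita, Quill, Yara}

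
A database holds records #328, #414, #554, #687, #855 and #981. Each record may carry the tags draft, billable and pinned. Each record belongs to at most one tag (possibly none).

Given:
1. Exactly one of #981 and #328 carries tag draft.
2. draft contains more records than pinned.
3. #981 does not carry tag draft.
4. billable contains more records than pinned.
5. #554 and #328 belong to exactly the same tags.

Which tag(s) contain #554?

From (3): #981 ∉ draft.
(1) (exactly one): #328 ∈ draft.
(5): #554 matches #328: #554 ∈ draft.

#554: draft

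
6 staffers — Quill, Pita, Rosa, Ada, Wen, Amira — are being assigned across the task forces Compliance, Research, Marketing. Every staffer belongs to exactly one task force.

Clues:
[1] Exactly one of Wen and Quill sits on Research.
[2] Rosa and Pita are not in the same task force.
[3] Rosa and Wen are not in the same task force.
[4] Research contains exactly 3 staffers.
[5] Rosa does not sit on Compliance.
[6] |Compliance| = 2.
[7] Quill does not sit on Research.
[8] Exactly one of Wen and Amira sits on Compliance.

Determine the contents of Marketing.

Marketing = {Rosa}

From (5): Rosa ∉ Compliance.
From (7): Quill ∉ Research.
(1) (exactly one): Wen ∈ Research.
(3): Rosa ∉ Research.
(8) (exactly one): Amira ∈ Compliance.
Only one task force left: Rosa ∈ Marketing.
(2): Pita ∉ Marketing.
(4): only 3 candidates remain for Research, so all are in.
(6): only 2 candidates remain for Compliance, so all are in.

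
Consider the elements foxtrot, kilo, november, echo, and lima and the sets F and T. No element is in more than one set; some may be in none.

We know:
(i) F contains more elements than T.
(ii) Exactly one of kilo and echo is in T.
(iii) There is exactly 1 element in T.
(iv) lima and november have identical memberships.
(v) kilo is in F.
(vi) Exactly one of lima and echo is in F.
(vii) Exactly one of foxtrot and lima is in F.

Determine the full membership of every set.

From (v): kilo ∈ F.
(ii) (exactly one): echo ∈ T.
(iii): T already has 1, so the rest are out.
(vi) (exactly one): lima ∈ F.
(vii) (exactly one): foxtrot ∉ F.
(iv): november matches lima: november ∈ F.

F = {kilo, lima, november}; T = {echo}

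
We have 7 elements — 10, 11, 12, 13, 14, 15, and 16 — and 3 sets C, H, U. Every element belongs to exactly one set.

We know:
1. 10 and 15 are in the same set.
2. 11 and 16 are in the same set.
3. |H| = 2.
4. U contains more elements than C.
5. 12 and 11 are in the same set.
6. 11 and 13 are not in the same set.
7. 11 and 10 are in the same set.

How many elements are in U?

5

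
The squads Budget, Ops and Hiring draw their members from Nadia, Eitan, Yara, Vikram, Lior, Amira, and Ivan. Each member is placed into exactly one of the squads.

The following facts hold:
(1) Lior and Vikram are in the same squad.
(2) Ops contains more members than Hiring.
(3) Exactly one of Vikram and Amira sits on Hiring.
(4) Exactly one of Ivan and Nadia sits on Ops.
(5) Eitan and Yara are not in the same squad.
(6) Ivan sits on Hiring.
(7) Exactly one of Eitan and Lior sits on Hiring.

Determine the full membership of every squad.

Budget = {}; Ops = {Lior, Nadia, Vikram, Yara}; Hiring = {Amira, Eitan, Ivan}

From (6): Ivan ∈ Hiring.
(4) (exactly one): Nadia ∈ Ops.
Suppose Eitan ∈ Budget: no assignment then satisfies all the clues, so Eitan ∉ Budget.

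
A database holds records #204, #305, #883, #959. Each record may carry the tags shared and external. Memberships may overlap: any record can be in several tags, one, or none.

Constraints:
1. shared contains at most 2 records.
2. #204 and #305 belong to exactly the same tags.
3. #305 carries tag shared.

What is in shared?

From (3): #305 ∈ shared.
(2): #204 matches #305: #204 ∈ shared.
(1): shared already has 2, so the rest are out.

shared = {#204, #305}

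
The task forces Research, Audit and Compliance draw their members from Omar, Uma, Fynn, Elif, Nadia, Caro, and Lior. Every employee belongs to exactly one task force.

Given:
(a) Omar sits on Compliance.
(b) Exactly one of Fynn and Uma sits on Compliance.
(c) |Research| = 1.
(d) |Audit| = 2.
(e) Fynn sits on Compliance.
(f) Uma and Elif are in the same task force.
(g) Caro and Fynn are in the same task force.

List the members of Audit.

From (a): Omar ∈ Compliance.
From (e): Fynn ∈ Compliance.
(b) (exactly one): Uma ∉ Compliance.
(f): Elif matches Uma: Elif ∉ Compliance.
(g): Caro matches Fynn: Caro ∉ Research.
(g): Caro matches Fynn: Caro ∉ Audit.
(g): Caro matches Fynn: Caro ∈ Compliance.
Suppose Uma ∉ Audit: no assignment then satisfies all the clues, so Uma ∈ Audit.

Audit = {Elif, Uma}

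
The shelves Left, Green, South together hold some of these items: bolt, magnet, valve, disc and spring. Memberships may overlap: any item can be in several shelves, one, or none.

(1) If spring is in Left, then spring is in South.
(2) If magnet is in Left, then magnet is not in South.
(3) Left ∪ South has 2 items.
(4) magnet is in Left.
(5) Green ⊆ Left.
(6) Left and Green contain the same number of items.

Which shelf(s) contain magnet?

magnet: Green, Left

From (4): magnet ∈ Left.
(2): magnet ∉ South.
Suppose magnet ∉ Green: no assignment then satisfies all the clues, so magnet ∈ Green.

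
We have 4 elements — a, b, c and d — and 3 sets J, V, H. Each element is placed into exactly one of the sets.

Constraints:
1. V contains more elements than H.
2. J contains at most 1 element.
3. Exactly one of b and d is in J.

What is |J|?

1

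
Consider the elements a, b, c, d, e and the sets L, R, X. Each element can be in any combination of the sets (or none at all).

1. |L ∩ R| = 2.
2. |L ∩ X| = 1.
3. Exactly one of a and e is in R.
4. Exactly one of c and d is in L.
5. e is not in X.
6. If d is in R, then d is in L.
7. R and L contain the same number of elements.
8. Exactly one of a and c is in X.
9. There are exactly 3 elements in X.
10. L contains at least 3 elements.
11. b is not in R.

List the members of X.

X = {b, c, d}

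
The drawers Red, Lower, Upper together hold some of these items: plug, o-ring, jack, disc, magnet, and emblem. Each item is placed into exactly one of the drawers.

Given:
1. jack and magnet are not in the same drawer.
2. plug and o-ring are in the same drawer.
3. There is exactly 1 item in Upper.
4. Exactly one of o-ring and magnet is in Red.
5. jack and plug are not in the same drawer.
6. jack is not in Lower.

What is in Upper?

Upper = {jack}

From (6): jack ∉ Lower.
Suppose plug ∈ Upper: no assignment then satisfies all the clues, so plug ∉ Upper.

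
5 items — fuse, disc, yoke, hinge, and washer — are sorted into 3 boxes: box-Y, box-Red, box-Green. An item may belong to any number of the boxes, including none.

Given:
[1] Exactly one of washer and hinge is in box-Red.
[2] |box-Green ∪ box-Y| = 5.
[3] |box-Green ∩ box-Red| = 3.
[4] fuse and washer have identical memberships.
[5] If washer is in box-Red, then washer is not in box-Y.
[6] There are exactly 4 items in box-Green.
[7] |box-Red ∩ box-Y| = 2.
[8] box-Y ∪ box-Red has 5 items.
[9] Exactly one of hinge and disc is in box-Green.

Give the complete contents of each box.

box-Y = {disc, hinge, yoke}; box-Red = {disc, fuse, washer, yoke}; box-Green = {fuse, hinge, washer, yoke}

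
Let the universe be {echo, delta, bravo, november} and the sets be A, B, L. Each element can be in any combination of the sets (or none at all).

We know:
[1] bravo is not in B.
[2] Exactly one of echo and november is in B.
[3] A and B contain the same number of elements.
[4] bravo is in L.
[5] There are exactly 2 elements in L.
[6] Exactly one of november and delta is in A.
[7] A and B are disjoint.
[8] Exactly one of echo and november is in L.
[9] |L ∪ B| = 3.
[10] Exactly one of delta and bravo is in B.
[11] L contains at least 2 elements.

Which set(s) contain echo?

echo: B, L

From (1): bravo ∉ B.
From (4): bravo ∈ L.
(10) (exactly one): delta ∈ B.
(7) (disjoint): delta ∉ A.
(6) (exactly one): november ∈ A.
(7) (disjoint): november ∉ B.
(2) (exactly one): echo ∈ B.
(7) (disjoint): echo ∉ A.
Suppose echo ∉ L: no assignment then satisfies all the clues, so echo ∈ L.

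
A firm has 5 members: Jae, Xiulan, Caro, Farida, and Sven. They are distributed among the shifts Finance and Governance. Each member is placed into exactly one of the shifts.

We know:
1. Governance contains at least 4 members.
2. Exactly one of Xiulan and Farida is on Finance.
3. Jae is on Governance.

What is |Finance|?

1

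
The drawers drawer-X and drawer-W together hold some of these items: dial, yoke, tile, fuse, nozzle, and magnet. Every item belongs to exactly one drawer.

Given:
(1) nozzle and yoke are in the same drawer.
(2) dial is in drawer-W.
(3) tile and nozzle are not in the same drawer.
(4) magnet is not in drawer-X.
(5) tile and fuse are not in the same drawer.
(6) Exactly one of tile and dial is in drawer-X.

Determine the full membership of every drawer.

From (2): dial ∈ drawer-W.
From (4): magnet ∉ drawer-X.
(6) (exactly one): tile ∈ drawer-X.
Only one drawer left: magnet ∈ drawer-W.
(3): nozzle ∉ drawer-X.
(5): fuse ∉ drawer-X.
Only one drawer left: fuse ∈ drawer-W.
Only one drawer left: nozzle ∈ drawer-W.
(1): yoke matches nozzle: yoke ∉ drawer-X.
(1): yoke matches nozzle: yoke ∈ drawer-W.

drawer-X = {tile}; drawer-W = {dial, fuse, magnet, nozzle, yoke}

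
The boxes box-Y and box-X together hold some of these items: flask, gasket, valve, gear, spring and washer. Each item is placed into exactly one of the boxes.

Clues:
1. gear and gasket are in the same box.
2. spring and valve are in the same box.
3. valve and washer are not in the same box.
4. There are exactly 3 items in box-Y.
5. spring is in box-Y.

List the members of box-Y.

box-Y = {flask, spring, valve}

From (5): spring ∈ box-Y.
(2): valve matches spring: valve ∈ box-Y.
(3): washer ∉ box-Y.
Only one box left: washer ∈ box-X.
Suppose flask ∉ box-Y: no assignment then satisfies all the clues, so flask ∈ box-Y.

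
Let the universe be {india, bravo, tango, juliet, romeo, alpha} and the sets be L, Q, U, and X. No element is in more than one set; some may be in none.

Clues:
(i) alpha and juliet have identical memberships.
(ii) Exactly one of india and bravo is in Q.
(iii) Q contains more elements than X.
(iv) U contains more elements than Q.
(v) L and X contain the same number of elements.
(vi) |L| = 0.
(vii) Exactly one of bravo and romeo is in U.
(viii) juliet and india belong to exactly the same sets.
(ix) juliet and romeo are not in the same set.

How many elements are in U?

2

(vi): L already has 0, so the rest are out.
Suppose india ∈ Q: no assignment then satisfies all the clues, so india ∉ Q.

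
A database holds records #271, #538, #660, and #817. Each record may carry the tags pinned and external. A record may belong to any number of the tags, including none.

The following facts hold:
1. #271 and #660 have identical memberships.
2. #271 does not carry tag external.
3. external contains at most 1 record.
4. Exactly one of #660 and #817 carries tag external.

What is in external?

external = {#817}

From (2): #271 ∉ external.
(1): #660 matches #271: #660 ∉ external.
(4) (exactly one): #817 ∈ external.
(3): external already has 1, so the rest are out.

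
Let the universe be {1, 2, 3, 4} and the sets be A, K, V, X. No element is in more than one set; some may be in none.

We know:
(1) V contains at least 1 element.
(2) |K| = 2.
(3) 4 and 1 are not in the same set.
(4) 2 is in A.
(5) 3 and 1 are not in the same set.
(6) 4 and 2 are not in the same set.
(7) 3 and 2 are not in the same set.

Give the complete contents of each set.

A = {2}; K = {3, 4}; V = {1}; X = {}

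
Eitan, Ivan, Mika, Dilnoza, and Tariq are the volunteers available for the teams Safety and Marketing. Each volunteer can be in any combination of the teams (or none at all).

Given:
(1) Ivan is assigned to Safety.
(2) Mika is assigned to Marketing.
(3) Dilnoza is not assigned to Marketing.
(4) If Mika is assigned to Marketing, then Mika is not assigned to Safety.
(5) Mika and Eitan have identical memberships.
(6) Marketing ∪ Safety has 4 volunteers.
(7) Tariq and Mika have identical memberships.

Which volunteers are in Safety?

Safety = {Ivan}

From (1): Ivan ∈ Safety.
From (2): Mika ∈ Marketing.
From (3): Dilnoza ∉ Marketing.
(4): Mika ∉ Safety.
(5): Eitan matches Mika: Eitan ∉ Safety.
(5): Eitan matches Mika: Eitan ∈ Marketing.
(7): Tariq matches Mika: Tariq ∉ Safety.
(7): Tariq matches Mika: Tariq ∈ Marketing.
Suppose Dilnoza ∈ Safety: no assignment then satisfies all the clues, so Dilnoza ∉ Safety.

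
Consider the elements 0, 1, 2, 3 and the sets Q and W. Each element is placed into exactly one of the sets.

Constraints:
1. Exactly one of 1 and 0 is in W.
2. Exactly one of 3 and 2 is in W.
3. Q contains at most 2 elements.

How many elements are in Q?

2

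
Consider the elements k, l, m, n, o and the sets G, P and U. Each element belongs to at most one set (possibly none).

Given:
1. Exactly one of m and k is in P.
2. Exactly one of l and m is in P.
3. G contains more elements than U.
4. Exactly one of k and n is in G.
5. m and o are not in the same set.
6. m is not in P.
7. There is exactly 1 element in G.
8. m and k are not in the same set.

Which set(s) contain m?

m: none

From (6): m ∉ P.
(1) (exactly one): k ∈ P.
(2) (exactly one): l ∈ P.
(4) (exactly one): n ∈ G.
(7): G already has 1, so the rest are out.
Suppose m ∈ U: no assignment then satisfies all the clues, so m ∉ U.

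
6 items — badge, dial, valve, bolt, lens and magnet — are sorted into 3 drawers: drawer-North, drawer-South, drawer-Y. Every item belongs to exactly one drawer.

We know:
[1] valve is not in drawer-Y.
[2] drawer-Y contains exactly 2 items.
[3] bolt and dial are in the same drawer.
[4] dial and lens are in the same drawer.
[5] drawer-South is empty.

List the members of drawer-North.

drawer-North = {bolt, dial, lens, valve}

From (1): valve ∉ drawer-Y.
(5): drawer-South already has 0, so the rest are out.
Only one drawer left: valve ∈ drawer-North.
Suppose badge ∈ drawer-North: no assignment then satisfies all the clues, so badge ∉ drawer-North.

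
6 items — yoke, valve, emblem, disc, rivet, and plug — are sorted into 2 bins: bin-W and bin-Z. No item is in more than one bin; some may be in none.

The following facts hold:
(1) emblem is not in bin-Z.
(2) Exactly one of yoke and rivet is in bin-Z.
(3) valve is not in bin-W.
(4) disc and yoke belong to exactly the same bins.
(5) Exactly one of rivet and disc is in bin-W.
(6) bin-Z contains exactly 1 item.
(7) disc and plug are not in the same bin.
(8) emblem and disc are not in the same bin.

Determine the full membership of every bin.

From (1): emblem ∉ bin-Z.
From (3): valve ∉ bin-W.
Suppose yoke ∉ bin-W: no assignment then satisfies all the clues, so yoke ∈ bin-W.

bin-W = {disc, yoke}; bin-Z = {rivet}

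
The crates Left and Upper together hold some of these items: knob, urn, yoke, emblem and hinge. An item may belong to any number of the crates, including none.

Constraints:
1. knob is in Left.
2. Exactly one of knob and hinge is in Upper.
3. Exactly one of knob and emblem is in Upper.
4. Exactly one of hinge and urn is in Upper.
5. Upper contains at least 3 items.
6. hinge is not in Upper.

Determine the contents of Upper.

Upper = {knob, urn, yoke}

From (1): knob ∈ Left.
From (6): hinge ∉ Upper.
(2) (exactly one): knob ∈ Upper.
(3) (exactly one): emblem ∉ Upper.
(4) (exactly one): urn ∈ Upper.
(5): only 3 candidates remain for Upper, so all are in.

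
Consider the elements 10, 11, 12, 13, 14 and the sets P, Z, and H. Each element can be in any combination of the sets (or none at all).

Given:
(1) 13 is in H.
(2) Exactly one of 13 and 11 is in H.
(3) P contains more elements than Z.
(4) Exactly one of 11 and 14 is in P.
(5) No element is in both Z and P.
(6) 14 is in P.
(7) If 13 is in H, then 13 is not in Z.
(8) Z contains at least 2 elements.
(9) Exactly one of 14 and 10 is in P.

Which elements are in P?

P = {12, 13, 14}

From (1): 13 ∈ H.
From (6): 14 ∈ P.
(2) (exactly one): 11 ∉ H.
(4) (exactly one): 11 ∉ P.
(5) (disjoint): 14 ∉ Z.
(7): 13 ∉ Z.
(9) (exactly one): 10 ∉ P.
Suppose 12 ∉ P: no assignment then satisfies all the clues, so 12 ∈ P.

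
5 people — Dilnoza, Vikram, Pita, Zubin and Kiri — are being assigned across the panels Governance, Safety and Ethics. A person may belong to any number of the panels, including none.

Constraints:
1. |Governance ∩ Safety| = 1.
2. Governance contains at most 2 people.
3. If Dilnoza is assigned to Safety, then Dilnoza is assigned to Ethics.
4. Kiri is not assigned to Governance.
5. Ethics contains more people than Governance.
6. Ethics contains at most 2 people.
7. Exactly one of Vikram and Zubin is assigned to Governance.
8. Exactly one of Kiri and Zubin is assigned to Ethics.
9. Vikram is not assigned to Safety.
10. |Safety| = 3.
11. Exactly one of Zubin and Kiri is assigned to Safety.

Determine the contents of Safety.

From (4): Kiri ∉ Governance.
From (9): Vikram ∉ Safety.
Suppose Dilnoza ∉ Safety: no assignment then satisfies all the clues, so Dilnoza ∈ Safety.

Safety = {Dilnoza, Pita, Zubin}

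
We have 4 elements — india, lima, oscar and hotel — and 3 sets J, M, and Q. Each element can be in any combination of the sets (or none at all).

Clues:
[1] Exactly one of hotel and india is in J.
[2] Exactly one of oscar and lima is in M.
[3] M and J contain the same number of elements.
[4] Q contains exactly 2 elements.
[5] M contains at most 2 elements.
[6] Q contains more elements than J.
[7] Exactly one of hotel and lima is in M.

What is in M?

M = {lima}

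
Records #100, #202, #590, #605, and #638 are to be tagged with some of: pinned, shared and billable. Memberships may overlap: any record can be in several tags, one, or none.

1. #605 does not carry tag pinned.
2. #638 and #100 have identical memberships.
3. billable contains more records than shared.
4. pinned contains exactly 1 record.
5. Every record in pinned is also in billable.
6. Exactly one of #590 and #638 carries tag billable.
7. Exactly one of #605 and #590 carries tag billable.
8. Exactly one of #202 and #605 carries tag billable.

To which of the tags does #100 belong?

#100: none

From (1): #605 ∉ pinned.
Suppose #100 ∈ pinned: no assignment then satisfies all the clues, so #100 ∉ pinned.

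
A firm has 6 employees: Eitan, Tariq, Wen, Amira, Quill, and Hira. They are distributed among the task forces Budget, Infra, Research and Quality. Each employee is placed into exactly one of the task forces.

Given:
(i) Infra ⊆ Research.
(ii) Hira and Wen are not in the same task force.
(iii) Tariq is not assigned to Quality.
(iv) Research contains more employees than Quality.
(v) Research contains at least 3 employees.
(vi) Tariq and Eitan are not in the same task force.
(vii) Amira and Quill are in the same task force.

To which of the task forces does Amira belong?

Amira: Research

From (iii): Tariq ∉ Quality.
Suppose Amira ∈ Budget: no assignment then satisfies all the clues, so Amira ∉ Budget.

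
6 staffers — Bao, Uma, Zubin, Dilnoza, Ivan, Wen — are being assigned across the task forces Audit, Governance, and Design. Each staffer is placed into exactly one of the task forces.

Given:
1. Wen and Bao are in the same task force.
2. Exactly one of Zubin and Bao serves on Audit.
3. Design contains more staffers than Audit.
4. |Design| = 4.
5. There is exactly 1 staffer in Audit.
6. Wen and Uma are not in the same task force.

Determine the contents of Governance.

Governance = {Uma}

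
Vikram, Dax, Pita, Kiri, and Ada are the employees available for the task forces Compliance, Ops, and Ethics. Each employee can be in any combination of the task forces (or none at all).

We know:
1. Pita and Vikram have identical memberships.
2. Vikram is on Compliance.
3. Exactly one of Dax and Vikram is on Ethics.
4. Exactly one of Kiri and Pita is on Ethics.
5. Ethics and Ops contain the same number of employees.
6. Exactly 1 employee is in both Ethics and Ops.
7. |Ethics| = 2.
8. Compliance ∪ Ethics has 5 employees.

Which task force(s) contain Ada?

Ada: Compliance, Ops

From (2): Vikram ∈ Compliance.
(1): Pita matches Vikram: Pita ∈ Compliance.
Suppose Ada ∉ Compliance: no assignment then satisfies all the clues, so Ada ∈ Compliance.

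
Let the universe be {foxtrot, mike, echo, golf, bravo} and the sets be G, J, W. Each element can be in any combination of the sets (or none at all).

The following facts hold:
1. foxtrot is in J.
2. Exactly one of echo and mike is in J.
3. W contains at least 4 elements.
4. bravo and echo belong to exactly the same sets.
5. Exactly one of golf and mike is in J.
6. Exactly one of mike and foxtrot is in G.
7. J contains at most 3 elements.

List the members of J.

From (1): foxtrot ∈ J.
Suppose mike ∉ J: no assignment then satisfies all the clues, so mike ∈ J.

J = {foxtrot, mike}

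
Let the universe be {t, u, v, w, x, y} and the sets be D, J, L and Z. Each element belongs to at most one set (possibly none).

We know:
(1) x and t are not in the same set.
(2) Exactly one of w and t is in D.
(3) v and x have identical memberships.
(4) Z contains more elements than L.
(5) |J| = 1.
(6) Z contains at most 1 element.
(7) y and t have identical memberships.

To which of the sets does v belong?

v: none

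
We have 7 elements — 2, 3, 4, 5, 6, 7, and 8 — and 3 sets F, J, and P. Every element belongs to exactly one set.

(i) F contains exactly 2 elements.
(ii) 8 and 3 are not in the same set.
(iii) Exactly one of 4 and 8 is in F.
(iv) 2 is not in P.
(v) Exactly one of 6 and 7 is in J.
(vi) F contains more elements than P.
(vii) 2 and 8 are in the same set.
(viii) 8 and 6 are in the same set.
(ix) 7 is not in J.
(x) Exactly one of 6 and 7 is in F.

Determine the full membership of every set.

From (iv): 2 ∉ P.
From (ix): 7 ∉ J.
(v) (exactly one): 6 ∈ J.
(vii): 8 matches 2: 8 ∉ P.
(viii): 8 matches 6: 8 ∉ F.
(viii): 8 matches 6: 8 ∈ J.
(x) (exactly one): 7 ∈ F.
(ii): 3 ∉ J.
(iii) (exactly one): 4 ∈ F.
(vii): 2 matches 8: 2 ∉ F.
(vii): 2 matches 8: 2 ∈ J.
Suppose 5 ∉ J: no assignment then satisfies all the clues, so 5 ∈ J.

F = {4, 7}; J = {2, 5, 6, 8}; P = {3}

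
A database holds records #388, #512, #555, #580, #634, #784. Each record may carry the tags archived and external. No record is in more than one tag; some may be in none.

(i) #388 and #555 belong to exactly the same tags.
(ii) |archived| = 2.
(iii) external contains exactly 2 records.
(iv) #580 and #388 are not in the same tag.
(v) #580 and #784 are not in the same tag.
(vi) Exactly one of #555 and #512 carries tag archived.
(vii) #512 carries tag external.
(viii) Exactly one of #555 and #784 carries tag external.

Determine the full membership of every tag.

archived = {#388, #555}; external = {#512, #784}

From (vii): #512 ∈ external.
(vi) (exactly one): #555 ∈ archived.
(viii) (exactly one): #784 ∈ external.
(i): #388 matches #555: #388 ∈ archived.
(ii): archived already has 2, so the rest are out.
(iii): external already has 2, so the rest are out.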